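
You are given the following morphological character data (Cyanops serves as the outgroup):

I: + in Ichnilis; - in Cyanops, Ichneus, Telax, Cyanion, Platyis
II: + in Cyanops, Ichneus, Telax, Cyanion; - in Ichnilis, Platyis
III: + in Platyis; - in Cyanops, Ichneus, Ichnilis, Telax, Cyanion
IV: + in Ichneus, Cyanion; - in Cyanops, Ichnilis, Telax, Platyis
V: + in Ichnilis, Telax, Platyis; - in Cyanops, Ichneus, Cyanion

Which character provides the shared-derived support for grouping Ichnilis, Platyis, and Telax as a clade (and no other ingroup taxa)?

V

Character polarity is set by the outgroup: the derived state is whichever differs from the outgroup's state, so for II the derived state is '-', and for the remaining characters it is '+'.
I: derived state '+' in Ichnilis only — an autapomorphy, so it tells us nothing about relationships among taxa.
II: derived state '-' in Ichnilis and Platyis only — synapomorphy for {Ichnilis, Platyis}.
III (derived state '+') is unique to Platyis (autapomorphy; uninformative for grouping).
IV: derived state '+' in Cyanion and Ichneus only — synapomorphy for {Cyanion, Ichneus}.
V (derived state '+') is shared by Ichnilis, Platyis, and Telax — a synapomorphy uniting that clade.
Most parsimonious ingroup topology: ((Ichneus,Cyanion),((Ichnilis,Platyis),Telax)).
The clade {Ichnilis, Platyis, Telax} is supported by V: its derived state '+' occurs in exactly those taxa and in no other taxon (including the outgroup).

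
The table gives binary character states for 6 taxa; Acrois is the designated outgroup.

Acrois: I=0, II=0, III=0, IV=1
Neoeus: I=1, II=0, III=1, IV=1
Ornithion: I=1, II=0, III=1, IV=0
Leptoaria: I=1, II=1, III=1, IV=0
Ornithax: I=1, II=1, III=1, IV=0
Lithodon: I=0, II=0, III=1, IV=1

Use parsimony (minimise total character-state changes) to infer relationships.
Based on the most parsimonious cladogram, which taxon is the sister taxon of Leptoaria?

Character polarity is set by the outgroup: the derived state is whichever differs from the outgroup's state, so for IV the derived state is '0', and for the remaining characters it is '1'.
I (derived state '1') is shared by Leptoaria, Neoeus, Ornithax, and Ornithion — a synapomorphy uniting that clade.
II: derived state '1' in Leptoaria and Ornithax only — synapomorphy for {Leptoaria, Ornithax}.
III (derived state '1') is shared by all ingroup taxa — unites the whole ingroup.
Only Leptoaria, Ornithax, and Ornithion show the derived state '0' for IV, supporting them as a clade.
Most parsimonious ingroup topology: ((Neoeus,(Ornithion,(Leptoaria,Ornithax))),Lithodon).
Leptoaria and Ornithax form a cherry on this tree, so they are sister taxa.

Ornithax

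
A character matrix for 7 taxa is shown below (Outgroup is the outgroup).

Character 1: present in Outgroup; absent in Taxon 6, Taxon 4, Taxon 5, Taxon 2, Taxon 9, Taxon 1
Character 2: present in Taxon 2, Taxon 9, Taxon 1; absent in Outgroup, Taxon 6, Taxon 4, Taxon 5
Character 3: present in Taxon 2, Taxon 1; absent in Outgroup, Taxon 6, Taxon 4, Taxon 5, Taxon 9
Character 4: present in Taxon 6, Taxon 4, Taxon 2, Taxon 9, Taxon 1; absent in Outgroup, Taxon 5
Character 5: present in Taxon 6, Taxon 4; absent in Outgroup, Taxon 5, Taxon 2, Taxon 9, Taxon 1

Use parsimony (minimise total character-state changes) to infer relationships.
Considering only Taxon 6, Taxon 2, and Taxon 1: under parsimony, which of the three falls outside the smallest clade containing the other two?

Taxon 6

Character polarity is set by the outgroup: the derived state is whichever differs from the outgroup's state, so for Character 1 the derived state is 'absent', and for the remaining characters it is 'present'.
Character 1 (derived state 'absent') is shared by all ingroup taxa — unites the whole ingroup.
Only Taxon 1, Taxon 2, and Taxon 9 show the derived state 'present' for Character 2, supporting them as a clade.
Character 3 (derived state 'present') is shared by Taxon 1 and Taxon 2 — a synapomorphy uniting that clade.
Character 4: derived state 'present' in Taxon 1, Taxon 2, Taxon 4, Taxon 6, and Taxon 9 only — synapomorphy for {Taxon 1, Taxon 2, Taxon 4, Taxon 6, Taxon 9}.
Character 5 (derived state 'present') is shared by Taxon 4 and Taxon 6 — a synapomorphy uniting that clade.
Most parsimonious ingroup topology: (((Taxon 6,Taxon 4),((Taxon 2,Taxon 1),Taxon 9)),Taxon 5).
Taxon 1 and Taxon 2 share a more recent common ancestor with each other than either does with Taxon 6, so Taxon 6 is the least closely related of the three.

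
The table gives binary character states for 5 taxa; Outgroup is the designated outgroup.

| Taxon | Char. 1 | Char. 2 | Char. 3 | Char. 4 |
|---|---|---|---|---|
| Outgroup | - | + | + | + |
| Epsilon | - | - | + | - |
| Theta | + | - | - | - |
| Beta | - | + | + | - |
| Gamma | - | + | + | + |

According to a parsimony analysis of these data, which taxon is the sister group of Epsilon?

Theta

Character polarity is set by the outgroup: the derived state is whichever differs from the outgroup's state, so for Char. 2, Char. 3, Char. 4 the derived state is '-', and for the remaining characters it is '+'.
Char. 1: derived state '+' in Theta only — an autapomorphy, so it tells us nothing about relationships among taxa.
Char. 2 (derived state '-') is shared by Epsilon and Theta — a synapomorphy uniting that clade.
Char. 3 (derived state '-') is unique to Theta (autapomorphy; uninformative for grouping).
Char. 4: derived state '-' in Beta, Epsilon, and Theta only — synapomorphy for {Beta, Epsilon, Theta}.
Most parsimonious ingroup topology: (((Epsilon,Theta),Beta),Gamma).
Epsilon and Theta form a cherry on this tree, so they are sister taxa.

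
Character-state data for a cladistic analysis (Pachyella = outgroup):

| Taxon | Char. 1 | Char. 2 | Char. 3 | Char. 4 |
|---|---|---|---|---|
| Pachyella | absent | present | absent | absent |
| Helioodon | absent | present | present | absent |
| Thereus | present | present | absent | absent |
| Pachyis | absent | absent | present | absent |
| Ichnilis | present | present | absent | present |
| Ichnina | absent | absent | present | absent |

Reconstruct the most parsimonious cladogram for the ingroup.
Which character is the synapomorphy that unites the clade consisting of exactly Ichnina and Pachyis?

Character polarity is set by the outgroup: the derived state is whichever differs from the outgroup's state, so for Char. 2 the derived state is 'absent', and for the remaining characters it is 'present'.
Char. 1 (derived state 'present') is shared by Ichnilis and Thereus — a synapomorphy uniting that clade.
Only Ichnina and Pachyis show the derived state 'absent' for Char. 2, supporting them as a clade.
Char. 3 (derived state 'present') is shared by Helioodon, Ichnina, and Pachyis — a synapomorphy uniting that clade.
Char. 4: derived state 'present' in Ichnilis only — an autapomorphy, so it tells us nothing about relationships among taxa.
Most parsimonious ingroup topology: ((Helioodon,(Pachyis,Ichnina)),(Thereus,Ichnilis)).
The clade {Ichnina, Pachyis} is supported by Char. 2: its derived state 'absent' occurs in exactly those taxa and in no other taxon (including the outgroup).

Char. 2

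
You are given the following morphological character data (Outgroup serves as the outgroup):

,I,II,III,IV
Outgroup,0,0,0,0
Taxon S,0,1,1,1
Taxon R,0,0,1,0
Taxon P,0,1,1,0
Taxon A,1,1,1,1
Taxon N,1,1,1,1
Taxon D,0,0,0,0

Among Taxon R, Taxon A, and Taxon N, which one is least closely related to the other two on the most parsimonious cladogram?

The outgroup has state '0' for every character, so '1' is the derived state throughout.
I: derived state '1' in Taxon A and Taxon N only — synapomorphy for {Taxon A, Taxon N}.
II (derived state '1') is shared by Taxon A, Taxon N, Taxon P, and Taxon S — a synapomorphy uniting that clade.
Only Taxon A, Taxon N, Taxon P, Taxon R, and Taxon S show the derived state '1' for III, supporting them as a clade.
Only Taxon A, Taxon N, and Taxon S show the derived state '1' for IV, supporting them as a clade.
Most parsimonious ingroup topology: ((((Taxon S,(Taxon A,Taxon N)),Taxon P),Taxon R),Taxon D).
Taxon A and Taxon N share a more recent common ancestor with each other than either does with Taxon R, so Taxon R is the least closely related of the three.

Taxon R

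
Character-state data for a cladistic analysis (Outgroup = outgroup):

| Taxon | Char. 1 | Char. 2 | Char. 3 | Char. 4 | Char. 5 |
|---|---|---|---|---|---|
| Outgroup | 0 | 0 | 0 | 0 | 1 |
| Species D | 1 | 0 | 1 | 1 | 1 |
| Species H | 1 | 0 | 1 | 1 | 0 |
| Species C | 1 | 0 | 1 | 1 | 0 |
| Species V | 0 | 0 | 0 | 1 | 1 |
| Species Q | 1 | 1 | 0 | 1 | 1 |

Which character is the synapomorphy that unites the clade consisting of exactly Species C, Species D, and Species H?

Character polarity is set by the outgroup: the derived state is whichever differs from the outgroup's state, so for Char. 5 the derived state is '0', and for the remaining characters it is '1'.
Char. 1 (derived state '1') is shared by Species C, Species D, Species H, and Species Q — a synapomorphy uniting that clade.
Char. 2 (derived state '1') is unique to Species Q (autapomorphy; uninformative for grouping).
Only Species C, Species D, and Species H show the derived state '1' for Char. 3, supporting them as a clade.
Char. 4 (derived state '1') is shared by all ingroup taxa — unites the whole ingroup.
Only Species C and Species H show the derived state '0' for Char. 5, supporting them as a clade.
Most parsimonious ingroup topology: (((Species D,(Species H,Species C)),Species Q),Species V).
The clade {Species C, Species D, Species H} is supported by Char. 3: its derived state '1' occurs in exactly those taxa and in no other taxon (including the outgroup).

Char. 3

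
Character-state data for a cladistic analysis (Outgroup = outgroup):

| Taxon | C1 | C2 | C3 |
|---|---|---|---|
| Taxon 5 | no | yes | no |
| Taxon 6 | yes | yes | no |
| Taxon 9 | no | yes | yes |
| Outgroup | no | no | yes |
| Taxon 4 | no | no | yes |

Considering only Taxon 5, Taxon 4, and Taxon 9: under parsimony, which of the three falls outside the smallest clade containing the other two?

Taxon 4

Character polarity is set by the outgroup: the derived state is whichever differs from the outgroup's state, so for C3 the derived state is 'no', and for the remaining characters it is 'yes'.
C1: derived state 'yes' in Taxon 6 only — an autapomorphy, so it tells us nothing about relationships among taxa.
C2 (derived state 'yes') is shared by Taxon 5, Taxon 6, and Taxon 9 — a synapomorphy uniting that clade.
C3 (derived state 'no') is shared by Taxon 5 and Taxon 6 — a synapomorphy uniting that clade.
Most parsimonious ingroup topology: (((Taxon 5,Taxon 6),Taxon 9),Taxon 4).
Taxon 9 and Taxon 5 share a more recent common ancestor with each other than either does with Taxon 4, so Taxon 4 is the least closely related of the three.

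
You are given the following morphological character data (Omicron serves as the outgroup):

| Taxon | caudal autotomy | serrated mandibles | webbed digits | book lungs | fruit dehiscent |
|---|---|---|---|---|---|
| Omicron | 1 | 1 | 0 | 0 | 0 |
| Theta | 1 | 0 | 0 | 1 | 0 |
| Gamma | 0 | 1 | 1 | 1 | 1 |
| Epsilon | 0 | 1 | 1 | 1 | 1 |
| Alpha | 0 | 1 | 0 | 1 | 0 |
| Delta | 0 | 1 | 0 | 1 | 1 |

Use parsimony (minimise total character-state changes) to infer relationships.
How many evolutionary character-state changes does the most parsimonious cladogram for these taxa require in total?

Character polarity is set by the outgroup: the derived state is whichever differs from the outgroup's state, so for caudal autotomy, serrated mandibles the derived state is '0', and for the remaining characters it is '1'.
Only Alpha, Delta, Epsilon, and Gamma show the derived state '0' for caudal autotomy, supporting them as a clade.
serrated mandibles (derived state '0') is unique to Theta (autapomorphy; uninformative for grouping).
webbed digits (derived state '1') is shared by Epsilon and Gamma — a synapomorphy uniting that clade.
All ingroup taxa share the derived state '1' for book lungs; it defines the ingroup but does not resolve relationships within it.
fruit dehiscent (derived state '1') is shared by Delta, Epsilon, and Gamma — a synapomorphy uniting that clade.
Most parsimonious ingroup topology: (((Delta,(Gamma,Epsilon)),Alpha),Theta).
Changes per character on this tree: caudal autotomy: 1; serrated mandibles: 1; webbed digits: 1; book lungs: 1; fruit dehiscent: 1.
Total = 5.

5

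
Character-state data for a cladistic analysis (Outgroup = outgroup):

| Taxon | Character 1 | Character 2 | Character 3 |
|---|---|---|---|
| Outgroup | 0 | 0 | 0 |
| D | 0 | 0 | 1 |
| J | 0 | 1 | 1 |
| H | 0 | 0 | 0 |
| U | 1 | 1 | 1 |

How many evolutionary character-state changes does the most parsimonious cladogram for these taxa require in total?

3

The outgroup has state '0' for every character, so '1' is the derived state throughout.
Character 1: derived state '1' in U only — an autapomorphy, so it tells us nothing about relationships among taxa.
Character 2: derived state '1' in J and U only — synapomorphy for {J, U}.
Character 3 (derived state '1') is shared by D, J, and U — a synapomorphy uniting that clade.
Most parsimonious ingroup topology: ((D,(J,U)),H).
Changes per character on this tree: Character 1: 1; Character 2: 1; Character 3: 1.
Total = 3.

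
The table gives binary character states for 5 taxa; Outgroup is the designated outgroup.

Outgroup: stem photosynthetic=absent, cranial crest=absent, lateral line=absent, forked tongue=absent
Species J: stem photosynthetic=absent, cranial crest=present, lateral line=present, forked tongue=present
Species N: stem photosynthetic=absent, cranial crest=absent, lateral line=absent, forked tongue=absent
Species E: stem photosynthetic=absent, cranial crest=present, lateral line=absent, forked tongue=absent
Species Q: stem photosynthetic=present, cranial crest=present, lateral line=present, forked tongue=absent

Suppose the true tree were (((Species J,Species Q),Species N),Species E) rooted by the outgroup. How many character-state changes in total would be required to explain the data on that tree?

5

Map each character onto (((Species J,Species Q),Species N),Species E) (rooted by Outgroup) and count the minimum state changes it requires (Fitch parsimony):
stem photosynthetic: 1; cranial crest: 2; lateral line: 1; forked tongue: 1.
Total tree length = 5.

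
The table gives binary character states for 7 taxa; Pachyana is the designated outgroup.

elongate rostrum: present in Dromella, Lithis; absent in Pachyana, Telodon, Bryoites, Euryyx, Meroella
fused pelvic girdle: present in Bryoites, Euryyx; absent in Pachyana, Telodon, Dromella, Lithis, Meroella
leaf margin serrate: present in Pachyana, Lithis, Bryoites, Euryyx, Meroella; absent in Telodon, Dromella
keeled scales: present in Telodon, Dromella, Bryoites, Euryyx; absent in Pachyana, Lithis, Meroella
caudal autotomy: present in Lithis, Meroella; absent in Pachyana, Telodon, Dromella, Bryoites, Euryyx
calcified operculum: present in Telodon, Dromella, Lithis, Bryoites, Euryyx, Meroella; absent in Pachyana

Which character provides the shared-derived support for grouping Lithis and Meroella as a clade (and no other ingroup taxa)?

Character polarity is set by the outgroup: the derived state is whichever differs from the outgroup's state, so for leaf margin serrate the derived state is 'absent', and for the remaining characters it is 'present'.
elongate rostrum groups Dromella and Lithis, which is incompatible with the clades supported by the remaining characters; treating it as convergent (homoplasy) costs fewer steps than any alternative tree.
fused pelvic girdle: derived state 'present' in Bryoites and Euryyx only — synapomorphy for {Bryoites, Euryyx}.
leaf margin serrate (derived state 'absent') is shared by Dromella and Telodon — a synapomorphy uniting that clade.
Only Bryoites, Dromella, Euryyx, and Telodon show the derived state 'present' for keeled scales, supporting them as a clade.
caudal autotomy (derived state 'present') is shared by Lithis and Meroella — a synapomorphy uniting that clade.
All ingroup taxa share the derived state 'present' for calcified operculum; it defines the ingroup but does not resolve relationships within it.
Most parsimonious ingroup topology: (((Telodon,Dromella),(Bryoites,Euryyx)),(Lithis,Meroella)).
The clade {Lithis, Meroella} is supported by caudal autotomy: its derived state 'present' occurs in exactly those taxa and in no other taxon (including the outgroup).

caudal autotomy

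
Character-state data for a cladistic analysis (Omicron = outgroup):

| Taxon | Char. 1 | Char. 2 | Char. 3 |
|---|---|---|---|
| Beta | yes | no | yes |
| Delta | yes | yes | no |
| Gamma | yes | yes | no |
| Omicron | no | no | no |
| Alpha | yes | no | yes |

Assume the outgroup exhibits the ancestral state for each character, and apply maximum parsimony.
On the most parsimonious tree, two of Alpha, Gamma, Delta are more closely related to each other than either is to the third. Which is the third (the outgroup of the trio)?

Alpha

The outgroup has state 'no' for every character, so 'yes' is the derived state throughout.
All ingroup taxa share the derived state 'yes' for Char. 1; it defines the ingroup but does not resolve relationships within it.
Only Delta and Gamma show the derived state 'yes' for Char. 2, supporting them as a clade.
Char. 3 (derived state 'yes') is shared by Alpha and Beta — a synapomorphy uniting that clade.
Most parsimonious ingroup topology: ((Alpha,Beta),(Delta,Gamma)).
Delta and Gamma share a more recent common ancestor with each other than either does with Alpha, so Alpha is the least closely related of the three.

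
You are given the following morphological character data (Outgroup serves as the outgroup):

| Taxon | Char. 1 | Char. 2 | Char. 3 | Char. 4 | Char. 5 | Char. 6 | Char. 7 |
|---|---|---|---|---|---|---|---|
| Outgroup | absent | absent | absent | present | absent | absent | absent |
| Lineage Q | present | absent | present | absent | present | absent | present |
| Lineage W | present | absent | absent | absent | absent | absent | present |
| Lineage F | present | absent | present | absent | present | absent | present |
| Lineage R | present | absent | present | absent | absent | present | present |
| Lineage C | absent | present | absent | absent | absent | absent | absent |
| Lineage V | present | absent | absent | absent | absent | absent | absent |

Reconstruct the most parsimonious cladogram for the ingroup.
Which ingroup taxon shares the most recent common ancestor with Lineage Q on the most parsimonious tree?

Character polarity is set by the outgroup: the derived state is whichever differs from the outgroup's state, so for Char. 4 the derived state is 'absent', and for the remaining characters it is 'present'.
Only Lineage F, Lineage Q, Lineage R, Lineage V, and Lineage W show the derived state 'present' for Char. 1, supporting them as a clade.
Char. 2 (derived state 'present') is unique to Lineage C (autapomorphy; uninformative for grouping).
Char. 3: derived state 'present' in Lineage F, Lineage Q, and Lineage R only — synapomorphy for {Lineage F, Lineage Q, Lineage R}.
All ingroup taxa share the derived state 'absent' for Char. 4; it defines the ingroup but does not resolve relationships within it.
Char. 5 (derived state 'present') is shared by Lineage F and Lineage Q — a synapomorphy uniting that clade.
Char. 6: derived state 'present' in Lineage R only — an autapomorphy, so it tells us nothing about relationships among taxa.
Char. 7: derived state 'present' in Lineage F, Lineage Q, Lineage R, and Lineage W only — synapomorphy for {Lineage F, Lineage Q, Lineage R, Lineage W}.
Most parsimonious ingroup topology: (((((Lineage Q,Lineage F),Lineage R),Lineage W),Lineage V),Lineage C).
Lineage Q and Lineage F form a cherry on this tree, so they are sister taxa.

Lineage F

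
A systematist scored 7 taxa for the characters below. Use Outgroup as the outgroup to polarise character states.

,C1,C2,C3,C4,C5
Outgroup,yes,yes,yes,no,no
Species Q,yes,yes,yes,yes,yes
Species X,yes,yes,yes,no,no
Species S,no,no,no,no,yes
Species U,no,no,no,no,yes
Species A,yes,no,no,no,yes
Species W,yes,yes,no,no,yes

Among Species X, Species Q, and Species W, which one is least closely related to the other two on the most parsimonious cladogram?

Character polarity is set by the outgroup: the derived state is whichever differs from the outgroup's state, so for C1, C2, C3 the derived state is 'no', and for the remaining characters it is 'yes'.
Only Species S and Species U show the derived state 'no' for C1, supporting them as a clade.
C2: derived state 'no' in Species A, Species S, and Species U only — synapomorphy for {Species A, Species S, Species U}.
C3: derived state 'no' in Species A, Species S, Species U, and Species W only — synapomorphy for {Species A, Species S, Species U, Species W}.
C4 (derived state 'yes') is unique to Species Q (autapomorphy; uninformative for grouping).
C5 (derived state 'yes') is shared by Species A, Species Q, Species S, Species U, and Species W — a synapomorphy uniting that clade.
Most parsimonious ingroup topology: ((Species Q,(((Species S,Species U),Species A),Species W)),Species X).
Species W and Species Q share a more recent common ancestor with each other than either does with Species X, so Species X is the least closely related of the three.

Species X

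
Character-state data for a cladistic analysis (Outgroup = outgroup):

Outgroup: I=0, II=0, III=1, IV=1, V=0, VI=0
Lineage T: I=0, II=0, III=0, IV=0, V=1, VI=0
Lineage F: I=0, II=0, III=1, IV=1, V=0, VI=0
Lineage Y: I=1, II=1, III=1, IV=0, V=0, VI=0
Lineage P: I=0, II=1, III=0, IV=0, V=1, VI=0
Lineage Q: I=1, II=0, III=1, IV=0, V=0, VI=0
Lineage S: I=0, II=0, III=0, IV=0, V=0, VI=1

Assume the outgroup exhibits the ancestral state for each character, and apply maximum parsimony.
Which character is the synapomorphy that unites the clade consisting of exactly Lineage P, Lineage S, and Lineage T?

Character polarity is set by the outgroup: the derived state is whichever differs from the outgroup's state, so for III, IV the derived state is '0', and for the remaining characters it is '1'.
Only Lineage Q and Lineage Y show the derived state '1' for I, supporting them as a clade.
II groups Lineage P and Lineage Y, which is incompatible with the clades supported by the remaining characters; treating it as convergent (homoplasy) costs fewer steps than any alternative tree.
III: derived state '0' in Lineage P, Lineage S, and Lineage T only — synapomorphy for {Lineage P, Lineage S, Lineage T}.
IV (derived state '0') is shared by Lineage P, Lineage Q, Lineage S, Lineage T, and Lineage Y — a synapomorphy uniting that clade.
V: derived state '1' in Lineage P and Lineage T only — synapomorphy for {Lineage P, Lineage T}.
VI: derived state '1' in Lineage S only — an autapomorphy, so it tells us nothing about relationships among taxa.
Most parsimonious ingroup topology: ((((Lineage T,Lineage P),Lineage S),(Lineage Y,Lineage Q)),Lineage F).
The clade {Lineage P, Lineage S, Lineage T} is supported by III: its derived state '0' occurs in exactly those taxa and in no other taxon (including the outgroup).

III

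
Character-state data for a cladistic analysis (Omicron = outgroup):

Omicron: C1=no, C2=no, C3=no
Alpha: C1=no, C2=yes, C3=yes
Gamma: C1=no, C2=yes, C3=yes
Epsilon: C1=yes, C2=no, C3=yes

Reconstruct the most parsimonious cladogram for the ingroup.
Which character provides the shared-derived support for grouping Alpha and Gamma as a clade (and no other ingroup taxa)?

C2

The outgroup has state 'no' for every character, so 'yes' is the derived state throughout.
C1: derived state 'yes' in Epsilon only — an autapomorphy, so it tells us nothing about relationships among taxa.
C2 (derived state 'yes') is shared by Alpha and Gamma — a synapomorphy uniting that clade.
C3 (derived state 'yes') is shared by all ingroup taxa — unites the whole ingroup.
Most parsimonious ingroup topology: ((Alpha,Gamma),Epsilon).
The clade {Alpha, Gamma} is supported by C2: its derived state 'yes' occurs in exactly those taxa and in no other taxon (including the outgroup).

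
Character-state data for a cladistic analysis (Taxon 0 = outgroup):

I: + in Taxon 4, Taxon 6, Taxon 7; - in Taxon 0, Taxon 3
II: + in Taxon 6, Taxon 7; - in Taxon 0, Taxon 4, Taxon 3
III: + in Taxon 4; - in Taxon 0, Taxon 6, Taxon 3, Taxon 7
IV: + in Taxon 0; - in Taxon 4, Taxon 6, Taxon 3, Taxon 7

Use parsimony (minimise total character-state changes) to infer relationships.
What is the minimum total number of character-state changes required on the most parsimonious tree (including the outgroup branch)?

4

Character polarity is set by the outgroup: the derived state is whichever differs from the outgroup's state, so for IV the derived state is '-', and for the remaining characters it is '+'.
I (derived state '+') is shared by Taxon 4, Taxon 6, and Taxon 7 — a synapomorphy uniting that clade.
II: derived state '+' in Taxon 6 and Taxon 7 only — synapomorphy for {Taxon 6, Taxon 7}.
III: derived state '+' in Taxon 4 only — an autapomorphy, so it tells us nothing about relationships among taxa.
All ingroup taxa share the derived state '-' for IV; it defines the ingroup but does not resolve relationships within it.
Most parsimonious ingroup topology: ((Taxon 4,(Taxon 6,Taxon 7)),Taxon 3).
Changes per character on this tree: I: 1; II: 1; III: 1; IV: 1.
Total = 4.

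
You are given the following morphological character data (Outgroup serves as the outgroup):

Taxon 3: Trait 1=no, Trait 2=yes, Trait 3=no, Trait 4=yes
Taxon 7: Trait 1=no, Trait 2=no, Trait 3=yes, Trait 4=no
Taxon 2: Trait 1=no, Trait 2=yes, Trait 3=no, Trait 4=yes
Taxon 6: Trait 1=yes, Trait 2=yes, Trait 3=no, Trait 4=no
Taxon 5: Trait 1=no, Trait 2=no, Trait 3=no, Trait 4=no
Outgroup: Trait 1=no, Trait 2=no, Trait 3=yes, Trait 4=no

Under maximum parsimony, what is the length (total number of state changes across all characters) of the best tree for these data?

Character polarity is set by the outgroup: the derived state is whichever differs from the outgroup's state, so for Trait 3 the derived state is 'no', and for the remaining characters it is 'yes'.
Trait 1 (derived state 'yes') is unique to Taxon 6 (autapomorphy; uninformative for grouping).
Trait 2 (derived state 'yes') is shared by Taxon 2, Taxon 3, and Taxon 6 — a synapomorphy uniting that clade.
Trait 3 (derived state 'no') is shared by Taxon 2, Taxon 3, Taxon 5, and Taxon 6 — a synapomorphy uniting that clade.
Trait 4 (derived state 'yes') is shared by Taxon 2 and Taxon 3 — a synapomorphy uniting that clade.
Most parsimonious ingroup topology: (((Taxon 6,(Taxon 3,Taxon 2)),Taxon 5),Taxon 7).
Changes per character on this tree: Trait 1: 1; Trait 2: 1; Trait 3: 1; Trait 4: 1.
Total = 4.

4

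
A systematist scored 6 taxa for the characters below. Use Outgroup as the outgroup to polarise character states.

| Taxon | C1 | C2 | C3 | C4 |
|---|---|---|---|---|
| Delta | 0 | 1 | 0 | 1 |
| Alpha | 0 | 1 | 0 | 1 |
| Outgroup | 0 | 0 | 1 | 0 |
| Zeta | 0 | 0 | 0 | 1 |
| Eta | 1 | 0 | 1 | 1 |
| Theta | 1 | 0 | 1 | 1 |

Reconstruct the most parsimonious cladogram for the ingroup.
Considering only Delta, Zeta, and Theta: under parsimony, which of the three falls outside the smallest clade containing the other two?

Character polarity is set by the outgroup: the derived state is whichever differs from the outgroup's state, so for C3 the derived state is '0', and for the remaining characters it is '1'.
C1 (derived state '1') is shared by Eta and Theta — a synapomorphy uniting that clade.
C2: derived state '1' in Alpha and Delta only — synapomorphy for {Alpha, Delta}.
C3 (derived state '0') is shared by Alpha, Delta, and Zeta — a synapomorphy uniting that clade.
All ingroup taxa share the derived state '1' for C4; it defines the ingroup but does not resolve relationships within it.
Most parsimonious ingroup topology: ((Zeta,(Alpha,Delta)),(Theta,Eta)).
Zeta and Delta share a more recent common ancestor with each other than either does with Theta, so Theta is the least closely related of the three.

Theta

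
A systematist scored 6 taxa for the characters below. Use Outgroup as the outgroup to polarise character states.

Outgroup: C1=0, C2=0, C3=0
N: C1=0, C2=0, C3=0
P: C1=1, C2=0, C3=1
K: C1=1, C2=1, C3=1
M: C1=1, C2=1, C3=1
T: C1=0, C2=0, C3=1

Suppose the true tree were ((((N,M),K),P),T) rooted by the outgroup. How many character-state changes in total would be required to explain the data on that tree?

Map each character onto ((((N,M),K),P),T) (rooted by Outgroup) and count the minimum state changes it requires (Fitch parsimony):
C1: 2; C2: 2; C3: 2.
Total tree length = 6.

6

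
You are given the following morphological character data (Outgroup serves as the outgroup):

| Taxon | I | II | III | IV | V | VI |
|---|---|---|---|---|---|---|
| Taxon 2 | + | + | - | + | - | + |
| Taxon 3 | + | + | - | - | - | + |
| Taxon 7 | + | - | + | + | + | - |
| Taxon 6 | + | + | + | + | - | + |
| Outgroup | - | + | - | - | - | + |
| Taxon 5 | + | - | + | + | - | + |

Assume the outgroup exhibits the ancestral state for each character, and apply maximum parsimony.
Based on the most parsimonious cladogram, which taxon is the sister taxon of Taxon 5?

Character polarity is set by the outgroup: the derived state is whichever differs from the outgroup's state, so for II, VI the derived state is '-', and for the remaining characters it is '+'.
All ingroup taxa share the derived state '+' for I; it defines the ingroup but does not resolve relationships within it.
Only Taxon 5 and Taxon 7 show the derived state '-' for II, supporting them as a clade.
III: derived state '+' in Taxon 5, Taxon 6, and Taxon 7 only — synapomorphy for {Taxon 5, Taxon 6, Taxon 7}.
IV (derived state '+') is shared by Taxon 2, Taxon 5, Taxon 6, and Taxon 7 — a synapomorphy uniting that clade.
V (derived state '+') is unique to Taxon 7 (autapomorphy; uninformative for grouping).
VI (derived state '-') is unique to Taxon 7 (autapomorphy; uninformative for grouping).
Most parsimonious ingroup topology: (((Taxon 6,(Taxon 5,Taxon 7)),Taxon 2),Taxon 3).
Taxon 5 and Taxon 7 form a cherry on this tree, so they are sister taxa.

Taxon 7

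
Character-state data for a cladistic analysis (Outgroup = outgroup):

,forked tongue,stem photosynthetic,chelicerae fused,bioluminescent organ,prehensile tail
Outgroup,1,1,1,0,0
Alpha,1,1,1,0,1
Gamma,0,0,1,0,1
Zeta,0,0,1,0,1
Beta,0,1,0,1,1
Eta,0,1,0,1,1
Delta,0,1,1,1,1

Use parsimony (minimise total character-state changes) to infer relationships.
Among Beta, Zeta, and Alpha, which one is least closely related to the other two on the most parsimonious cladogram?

Alpha

Character polarity is set by the outgroup: the derived state is whichever differs from the outgroup's state, so for forked tongue, stem photosynthetic, chelicerae fused the derived state is '0', and for the remaining characters it is '1'.
Only Beta, Delta, Eta, Gamma, and Zeta show the derived state '0' for forked tongue, supporting them as a clade.
stem photosynthetic (derived state '0') is shared by Gamma and Zeta — a synapomorphy uniting that clade.
chelicerae fused (derived state '0') is shared by Beta and Eta — a synapomorphy uniting that clade.
bioluminescent organ (derived state '1') is shared by Beta, Delta, and Eta — a synapomorphy uniting that clade.
prehensile tail (derived state '1') is shared by all ingroup taxa — unites the whole ingroup.
Most parsimonious ingroup topology: (Alpha,((Gamma,Zeta),((Beta,Eta),Delta))).
Zeta and Beta share a more recent common ancestor with each other than either does with Alpha, so Alpha is the least closely related of the three.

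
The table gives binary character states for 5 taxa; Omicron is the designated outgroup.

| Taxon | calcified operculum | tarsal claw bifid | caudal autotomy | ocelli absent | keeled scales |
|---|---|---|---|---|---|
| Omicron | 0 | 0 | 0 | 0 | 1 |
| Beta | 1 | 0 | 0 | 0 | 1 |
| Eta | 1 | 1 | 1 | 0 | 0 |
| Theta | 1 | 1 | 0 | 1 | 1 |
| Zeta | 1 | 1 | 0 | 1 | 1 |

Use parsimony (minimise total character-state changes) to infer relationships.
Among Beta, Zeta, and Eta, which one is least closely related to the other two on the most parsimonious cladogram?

Character polarity is set by the outgroup: the derived state is whichever differs from the outgroup's state, so for keeled scales the derived state is '0', and for the remaining characters it is '1'.
All ingroup taxa share the derived state '1' for calcified operculum; it defines the ingroup but does not resolve relationships within it.
tarsal claw bifid (derived state '1') is shared by Eta, Theta, and Zeta — a synapomorphy uniting that clade.
caudal autotomy (derived state '1') is unique to Eta (autapomorphy; uninformative for grouping).
ocelli absent (derived state '1') is shared by Theta and Zeta — a synapomorphy uniting that clade.
keeled scales (derived state '0') is unique to Eta (autapomorphy; uninformative for grouping).
Most parsimonious ingroup topology: (Beta,(Eta,(Theta,Zeta))).
Eta and Zeta share a more recent common ancestor with each other than either does with Beta, so Beta is the least closely related of the three.

Beta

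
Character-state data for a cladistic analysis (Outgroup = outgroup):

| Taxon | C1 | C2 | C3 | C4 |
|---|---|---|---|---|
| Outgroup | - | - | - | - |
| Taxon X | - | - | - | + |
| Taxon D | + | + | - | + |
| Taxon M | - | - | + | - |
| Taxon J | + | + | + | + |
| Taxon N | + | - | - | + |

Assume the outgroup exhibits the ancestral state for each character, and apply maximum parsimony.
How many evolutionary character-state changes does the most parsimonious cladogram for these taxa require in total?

The outgroup has state '-' for every character, so '+' is the derived state throughout.
C1 (derived state '+') is shared by Taxon D, Taxon J, and Taxon N — a synapomorphy uniting that clade.
Only Taxon D and Taxon J show the derived state '+' for C2, supporting them as a clade.
C3 (state '+') occurs in Taxon J and Taxon M but conflicts with the nesting implied by the other characters — most parsimoniously interpreted as homoplasy.
Only Taxon D, Taxon J, Taxon N, and Taxon X show the derived state '+' for C4, supporting them as a clade.
Most parsimonious ingroup topology: ((Taxon X,((Taxon D,Taxon J),Taxon N)),Taxon M).
Changes per character on this tree: C1: 1; C2: 1; C3: 2; C4: 1.
Total = 5.

5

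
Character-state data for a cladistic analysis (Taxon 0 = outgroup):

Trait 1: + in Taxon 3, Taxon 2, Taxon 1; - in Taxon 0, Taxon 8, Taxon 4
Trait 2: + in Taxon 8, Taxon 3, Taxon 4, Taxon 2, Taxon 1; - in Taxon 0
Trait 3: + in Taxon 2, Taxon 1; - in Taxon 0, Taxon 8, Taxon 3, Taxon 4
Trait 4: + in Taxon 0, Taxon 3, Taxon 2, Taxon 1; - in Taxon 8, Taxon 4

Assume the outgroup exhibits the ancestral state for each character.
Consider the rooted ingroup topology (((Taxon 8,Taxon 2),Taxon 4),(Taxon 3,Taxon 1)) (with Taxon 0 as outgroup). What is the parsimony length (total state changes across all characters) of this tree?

Map each character onto (((Taxon 8,Taxon 2),Taxon 4),(Taxon 3,Taxon 1)) (rooted by Taxon 0) and count the minimum state changes it requires (Fitch parsimony):
Trait 1: 2; Trait 2: 1; Trait 3: 2; Trait 4: 2.
Total tree length = 7.

7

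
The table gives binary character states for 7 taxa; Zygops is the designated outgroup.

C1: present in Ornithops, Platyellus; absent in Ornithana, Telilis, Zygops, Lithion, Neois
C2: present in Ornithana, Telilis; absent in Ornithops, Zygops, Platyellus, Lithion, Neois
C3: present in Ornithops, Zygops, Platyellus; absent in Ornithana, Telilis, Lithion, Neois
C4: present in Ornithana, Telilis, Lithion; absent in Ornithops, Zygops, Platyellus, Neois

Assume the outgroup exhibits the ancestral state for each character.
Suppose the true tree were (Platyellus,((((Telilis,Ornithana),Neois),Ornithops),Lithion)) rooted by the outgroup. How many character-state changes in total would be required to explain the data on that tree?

7

Map each character onto (Platyellus,((((Telilis,Ornithana),Neois),Ornithops),Lithion)) (rooted by Zygops) and count the minimum state changes it requires (Fitch parsimony):
C1: 2; C2: 1; C3: 2; C4: 2.
Total tree length = 7.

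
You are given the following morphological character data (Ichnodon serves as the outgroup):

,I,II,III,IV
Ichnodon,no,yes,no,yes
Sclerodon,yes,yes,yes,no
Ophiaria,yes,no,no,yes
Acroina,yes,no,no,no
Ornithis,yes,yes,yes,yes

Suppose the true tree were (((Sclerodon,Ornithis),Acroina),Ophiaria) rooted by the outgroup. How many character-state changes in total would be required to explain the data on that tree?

6

Map each character onto (((Sclerodon,Ornithis),Acroina),Ophiaria) (rooted by Ichnodon) and count the minimum state changes it requires (Fitch parsimony):
I: 1; II: 2; III: 1; IV: 2.
Total tree length = 6.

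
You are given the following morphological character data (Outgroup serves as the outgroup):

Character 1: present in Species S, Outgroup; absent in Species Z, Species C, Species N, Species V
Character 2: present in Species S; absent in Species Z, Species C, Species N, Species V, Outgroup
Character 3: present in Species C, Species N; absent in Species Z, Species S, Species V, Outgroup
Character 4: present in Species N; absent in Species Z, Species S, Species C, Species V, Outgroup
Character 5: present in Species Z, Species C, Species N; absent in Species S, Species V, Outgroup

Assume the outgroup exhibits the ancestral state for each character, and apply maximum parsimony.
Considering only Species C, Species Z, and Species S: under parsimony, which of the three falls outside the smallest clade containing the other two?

Species S

Character polarity is set by the outgroup: the derived state is whichever differs from the outgroup's state, so for Character 1 the derived state is 'absent', and for the remaining characters it is 'present'.
Character 1: derived state 'absent' in Species C, Species N, Species V, and Species Z only — synapomorphy for {Species C, Species N, Species V, Species Z}.
Character 2 (derived state 'present') is unique to Species S (autapomorphy; uninformative for grouping).
Only Species C and Species N show the derived state 'present' for Character 3, supporting them as a clade.
Character 4 (derived state 'present') is unique to Species N (autapomorphy; uninformative for grouping).
Only Species C, Species N, and Species Z show the derived state 'present' for Character 5, supporting them as a clade.
Most parsimonious ingroup topology: ((((Species N,Species C),Species Z),Species V),Species S).
Species C and Species Z share a more recent common ancestor with each other than either does with Species S, so Species S is the least closely related of the three.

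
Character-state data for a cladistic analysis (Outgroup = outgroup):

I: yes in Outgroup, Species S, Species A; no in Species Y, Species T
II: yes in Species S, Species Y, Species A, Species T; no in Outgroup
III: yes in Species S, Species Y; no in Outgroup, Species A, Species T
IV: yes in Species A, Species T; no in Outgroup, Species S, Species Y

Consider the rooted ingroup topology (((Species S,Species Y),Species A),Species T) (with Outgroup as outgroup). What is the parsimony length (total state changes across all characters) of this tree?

Map each character onto (((Species S,Species Y),Species A),Species T) (rooted by Outgroup) and count the minimum state changes it requires (Fitch parsimony):
I: 2; II: 1; III: 1; IV: 2.
Total tree length = 6.

6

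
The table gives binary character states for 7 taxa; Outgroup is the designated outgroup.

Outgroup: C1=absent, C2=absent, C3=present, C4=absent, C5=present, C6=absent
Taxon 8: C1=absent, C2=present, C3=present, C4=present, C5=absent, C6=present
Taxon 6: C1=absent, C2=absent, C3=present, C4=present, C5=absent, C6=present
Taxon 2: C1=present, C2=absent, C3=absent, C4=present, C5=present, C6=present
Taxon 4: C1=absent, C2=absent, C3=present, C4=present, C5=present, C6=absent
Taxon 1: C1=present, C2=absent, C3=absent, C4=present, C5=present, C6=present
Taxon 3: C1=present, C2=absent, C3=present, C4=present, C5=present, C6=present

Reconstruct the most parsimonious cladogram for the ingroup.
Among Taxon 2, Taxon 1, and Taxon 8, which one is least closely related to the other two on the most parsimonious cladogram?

Character polarity is set by the outgroup: the derived state is whichever differs from the outgroup's state, so for C3, C5 the derived state is 'absent', and for the remaining characters it is 'present'.
C1 (derived state 'present') is shared by Taxon 1, Taxon 2, and Taxon 3 — a synapomorphy uniting that clade.
C2 (derived state 'present') is unique to Taxon 8 (autapomorphy; uninformative for grouping).
Only Taxon 1 and Taxon 2 show the derived state 'absent' for C3, supporting them as a clade.
C4 (derived state 'present') is shared by all ingroup taxa — unites the whole ingroup.
C5: derived state 'absent' in Taxon 6 and Taxon 8 only — synapomorphy for {Taxon 6, Taxon 8}.
C6: derived state 'present' in Taxon 1, Taxon 2, Taxon 3, Taxon 6, and Taxon 8 only — synapomorphy for {Taxon 1, Taxon 2, Taxon 3, Taxon 6, Taxon 8}.
Most parsimonious ingroup topology: (((Taxon 8,Taxon 6),((Taxon 2,Taxon 1),Taxon 3)),Taxon 4).
Taxon 1 and Taxon 2 share a more recent common ancestor with each other than either does with Taxon 8, so Taxon 8 is the least closely related of the three.

Taxon 8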